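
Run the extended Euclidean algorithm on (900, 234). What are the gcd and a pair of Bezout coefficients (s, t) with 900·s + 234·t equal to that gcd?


Euclidean algorithm on (900, 234) — divide until remainder is 0:
  900 = 3 · 234 + 198
  234 = 1 · 198 + 36
  198 = 5 · 36 + 18
  36 = 2 · 18 + 0
gcd(900, 234) = 18.
Track Bezout coefficients alongside the remainders: start with r₀ = 900 = a·1 + b·0 (s = 1, t = 0) and r₁ = 234 = a·0 + b·1 (s = 0, t = 1); each new remainder r_{k+1} = r_{k-1} − q_k·r_k inherits s_{k+1} = s_{k-1} − q_k·s_k, t_{k+1} = t_{k-1} − q_k·t_k, so r_k = a·s_k + b·t_k at every step:
  q = 3: r = 198, s = 1 − 3·0 = 1, t = 0 − 3·1 = -3  (check: 900·1 + 234·(-3) = 198)
  q = 1: r = 36, s = 0 − 1·1 = -1, t = 1 − 1·(-3) = 4  (check: 900·(-1) + 234·4 = 36)
  q = 5: r = 18, s = 1 − 5·(-1) = 6, t = -3 − 5·4 = -23  (check: 900·6 + 234·(-23) = 18)
The row with r = 18 (the gcd) gives the Bezout coefficients s = 6, t = -23.
Result: 900 · (6) + 234 · (-23) = 18.

gcd(900, 234) = 18; s = 6, t = -23 (check: 900·6 + 234·(-23) = 18).


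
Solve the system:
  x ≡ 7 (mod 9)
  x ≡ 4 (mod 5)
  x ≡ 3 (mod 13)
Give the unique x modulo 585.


Moduli 9, 5, 13 are pairwise coprime; by CRT there is a unique solution modulo M = 9 · 5 · 13 = 585.
Solve pairwise, accumulating the modulus:
  Start with x ≡ 7 (mod 9).
  Combine with x ≡ 4 (mod 5): since gcd(9, 5) = 1, we get a unique residue mod 45.
    Write x = 7 + 9·t and substitute into x ≡ 4 (mod 5): 9·t ≡ 4 − 7 = -3 (mod 5).
    Reduce coefficients mod 5: 4·t ≡ 2 (mod 5).
    The inverse of 4 mod 5 is 4 (since 4·4 = 16 = 3·5 + 1), so t ≡ 4·2 = 8 ≡ 3 (mod 5).
    Then x = 7 + 9·3 = 34, valid modulo lcm(9, 5) = 45: x ≡ 34 (mod 45).
  Combine with x ≡ 3 (mod 13): since gcd(45, 13) = 1, we get a unique residue mod 585.
    Write x = 34 + 45·t and substitute into x ≡ 3 (mod 13): 45·t ≡ 3 − 34 = -31 (mod 13).
    Reduce coefficients mod 13: 6·t ≡ 8 (mod 13).
    The inverse of 6 mod 13 is 11 (since 6·11 = 66 = 5·13 + 1), so t ≡ 11·8 = 88 ≡ 10 (mod 13).
    Then x = 34 + 45·10 = 484, valid modulo lcm(45, 13) = 585: x ≡ 484 (mod 585).
Verify: 484 mod 9 = 7 ✓, 484 mod 5 = 4 ✓, 484 mod 13 = 3 ✓.

x ≡ 484 (mod 585).


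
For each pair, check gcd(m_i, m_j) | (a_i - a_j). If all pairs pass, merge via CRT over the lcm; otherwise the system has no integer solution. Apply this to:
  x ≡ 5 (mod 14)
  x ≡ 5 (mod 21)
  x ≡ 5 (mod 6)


Moduli 14, 21, 6 are not pairwise coprime, so CRT works modulo lcm(m_i) when all pairwise compatibility conditions hold.
Pairwise compatibility: gcd(m_i, m_j) must divide a_i - a_j for every pair.
Merge one congruence at a time:
  Start: x ≡ 5 (mod 14).
  Combine with x ≡ 5 (mod 21): gcd(14, 21) = 7; 5 - 5 = 0, which IS divisible by 7, so compatible.
    Write x = 5 + 14·t and substitute into x ≡ 5 (mod 21): 14·t ≡ 5 − 5 = 0 (mod 21).
    Divide the congruence (and modulus) by g = 7: 2·t ≡ 0 (mod 3).
    The inverse of 2 mod 3 is 2 (since 2·2 = 4 = 1·3 + 1), so t ≡ 2·0 = 0 ≡ 0 (mod 3).
    Then x = 5 + 14·0 = 5, valid modulo lcm(14, 21) = 42: x ≡ 5 (mod 42).
  Combine with x ≡ 5 (mod 6): gcd(42, 6) = 6; 5 - 5 = 0, which IS divisible by 6, so compatible.
    Write x = 5 + 42·t and substitute into x ≡ 5 (mod 6): 42·t ≡ 5 − 5 = 0 (mod 6).
    Divide the congruence (and modulus) by g = 6: 7·t ≡ 0 (mod 1).
    Modulo 1 every t works; take t = 0.
    Then x = 5 + 42·0 = 5, valid modulo lcm(42, 6) = 42: x ≡ 5 (mod 42).
Verify: 5 mod 14 = 5, 5 mod 21 = 5, 5 mod 6 = 5.

x ≡ 5 (mod 42).


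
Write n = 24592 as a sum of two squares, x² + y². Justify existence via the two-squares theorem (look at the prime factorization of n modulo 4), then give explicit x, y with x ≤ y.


Step 1: Factor n = 24592 = 2^4 · 29 · 53.
Step 2: Check the mod-4 condition on each prime factor: 2 = 2 (special); 29 ≡ 1 (mod 4), exponent 1; 53 ≡ 1 (mod 4), exponent 1.
All primes ≡ 3 (mod 4) appear to even exponent (or don't appear), so by the two-squares theorem n IS expressible as a sum of two squares.
Step 3: Build a representation. Group n = k² · m with k = 4 and m = 29 · 53 = 1537 (a product of primes ≡ 1 (mod 4)); a representation of m scales to one of n via (k·x)² + (k·y)² = k²(x² + y²). Each prime p ≡ 1 (mod 4) is itself a sum of two squares; find a² by testing p − a² for a perfect square:
  29: 29 − 1² = 28, 29 − 2² = 25 = 5² ⇒ 29 = 2² + 5².
  53: 53 − 1² = 52, 53 − 2² = 49 = 7² ⇒ 53 = 2² + 7².
  Combine using the Brahmagupta–Fibonacci identity (a² + b²)(c² + d²) = (ac − bd)² + (ad + bc)² = (ac + bd)² + (ad − bc)²:
  29 · 53 = 1537: from (2² + 5²)(2² + 7²), take (2·2 − 5·7, 2·7 + 5·2) = (4 − 35, 14 + 10) = (-31, 24); dropping signs (only squares matter) gives (31, 24); check 31² + 24² = 961 + 576 = 1537 ✓.
  Scale by k = 4: (4·31, 4·24) = (124, 96).
Step 4: Order so x ≤ y and verify: 96² + 124² = 9216 + 15376 = 24592 = n. ✓

n = 24592 = 96² + 124² (one valid representation with x ≤ y).


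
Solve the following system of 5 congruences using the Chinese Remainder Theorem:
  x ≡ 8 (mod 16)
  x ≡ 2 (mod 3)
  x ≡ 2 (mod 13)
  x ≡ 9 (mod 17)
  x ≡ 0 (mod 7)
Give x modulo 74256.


Product of moduli M = 16 · 3 · 13 · 17 · 7 = 74256.
Merge one congruence at a time:
  Start: x ≡ 8 (mod 16).
  Combine with x ≡ 2 (mod 3); new modulus lcm = 48.
    Write x = 8 + 16·t and substitute into x ≡ 2 (mod 3): 16·t ≡ 2 − 8 = -6 (mod 3).
    Reduce coefficients mod 3: 1·t ≡ 0 (mod 3).
    So t ≡ 0 (mod 3).
    Then x = 8 + 16·0 = 8, valid modulo lcm(16, 3) = 48: x ≡ 8 (mod 48).
  Combine with x ≡ 2 (mod 13); new modulus lcm = 624.
    Write x = 8 + 48·t and substitute into x ≡ 2 (mod 13): 48·t ≡ 2 − 8 = -6 (mod 13).
    Reduce coefficients mod 13: 9·t ≡ 7 (mod 13).
    The inverse of 9 mod 13 is 3 (since 9·3 = 27 = 2·13 + 1), so t ≡ 3·7 = 21 ≡ 8 (mod 13).
    Then x = 8 + 48·8 = 392, valid modulo lcm(48, 13) = 624: x ≡ 392 (mod 624).
  Combine with x ≡ 9 (mod 17); new modulus lcm = 10608.
    Write x = 392 + 624·t and substitute into x ≡ 9 (mod 17): 624·t ≡ 9 − 392 = -383 (mod 17).
    Reduce coefficients mod 17: 12·t ≡ 8 (mod 17).
    The inverse of 12 mod 17 is 10 (since 12·10 = 120 = 7·17 + 1), so t ≡ 10·8 = 80 ≡ 12 (mod 17).
    Then x = 392 + 624·12 = 7880, valid modulo lcm(624, 17) = 10608: x ≡ 7880 (mod 10608).
  Combine with x ≡ 0 (mod 7); new modulus lcm = 74256.
    Write x = 7880 + 10608·t and substitute into x ≡ 0 (mod 7): 10608·t ≡ 0 − 7880 = -7880 (mod 7).
    Reduce coefficients mod 7: 3·t ≡ 2 (mod 7).
    The inverse of 3 mod 7 is 5 (since 3·5 = 15 = 2·7 + 1), so t ≡ 5·2 = 10 ≡ 3 (mod 7).
    Then x = 7880 + 10608·3 = 39704, valid modulo lcm(10608, 7) = 74256: x ≡ 39704 (mod 74256).
Verify against each original: 39704 mod 16 = 8, 39704 mod 3 = 2, 39704 mod 13 = 2, 39704 mod 17 = 9, 39704 mod 7 = 0.

x ≡ 39704 (mod 74256).


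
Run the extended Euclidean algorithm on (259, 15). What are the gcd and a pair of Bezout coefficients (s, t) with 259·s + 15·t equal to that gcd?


Euclidean algorithm on (259, 15) — divide until remainder is 0:
  259 = 17 · 15 + 4
  15 = 3 · 4 + 3
  4 = 1 · 3 + 1
  3 = 3 · 1 + 0
gcd(259, 15) = 1.
Track Bezout coefficients alongside the remainders: start with r₀ = 259 = a·1 + b·0 (s = 1, t = 0) and r₁ = 15 = a·0 + b·1 (s = 0, t = 1); each new remainder r_{k+1} = r_{k-1} − q_k·r_k inherits s_{k+1} = s_{k-1} − q_k·s_k, t_{k+1} = t_{k-1} − q_k·t_k, so r_k = a·s_k + b·t_k at every step:
  q = 17: r = 4, s = 1 − 17·0 = 1, t = 0 − 17·1 = -17  (check: 259·1 + 15·(-17) = 4)
  q = 3: r = 3, s = 0 − 3·1 = -3, t = 1 − 3·(-17) = 52  (check: 259·(-3) + 15·52 = 3)
  q = 1: r = 1, s = 1 − 1·(-3) = 4, t = -17 − 1·52 = -69  (check: 259·4 + 15·(-69) = 1)
The row with r = 1 (the gcd) gives the Bezout coefficients s = 4, t = -69.
Result: 259 · (4) + 15 · (-69) = 1.

gcd(259, 15) = 1; s = 4, t = -69 (check: 259·4 + 15·(-69) = 1).


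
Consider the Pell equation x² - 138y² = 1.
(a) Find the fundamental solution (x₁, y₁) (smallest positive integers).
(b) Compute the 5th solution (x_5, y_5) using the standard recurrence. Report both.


Step 1: Find the fundamental solution (x₁, y₁) of x² - 138y² = 1.
  Expand √138 as a continued fraction. a₀ = ⌊√138⌋ = 11; iterate m_{k+1} = d_k·a_k − m_k, d_{k+1} = (138 − m_{k+1}²)/d_k, a_{k+1} = ⌊(a₀ + m_{k+1})/d_{k+1}⌋ (starting m₀ = 0, d₀ = 1), with convergents p_k = a_k·p_{k-1} + p_{k-2}, q_k = a_k·q_{k-1} + q_{k-2} (p₋₁ = 1, q₋₁ = 0):
  k = 0: a₀ = 11; p₀/q₀ = 11/1; p₀² − 138·q₀² = 121 − 138 = -17.
  k = 1: m = 11, d = 17, a = ⌊(11 + 11)/17⌋ = 1; p/q = (1·11 + 1)/(1·1 + 0) = 12/1; p² − 138·q² = 144 − 138 = 6.
  k = 2: m = 6, d = 6, a = ⌊(11 + 6)/6⌋ = 2; p/q = (2·12 + 11)/(2·1 + 1) = 35/3; p² − 138·q² = 1225 − 1242 = -17.
  k = 3: m = 6, d = 17, a = ⌊(11 + 6)/17⌋ = 1; p/q = (1·35 + 12)/(1·3 + 1) = 47/4; p² − 138·q² = 2209 − 2208 = 1.
  The first convergent with p² − 138·q² = 1 gives the fundamental solution (x₁, y₁) = (47, 4).
Step 2: Apply the recurrence (x_{n+1}, y_{n+1}) = (x₁x_n + 138y₁y_n, x₁y_n + y₁x_n) repeatedly.
  From (x_1, y_1) = (47, 4): x_2 = 47·47 + 138·4·4 = 4417; y_2 = 47·4 + 4·47 = 376.
  From (x_2, y_2) = (4417, 376): x_3 = 47·4417 + 138·4·376 = 415151; y_3 = 47·376 + 4·4417 = 35340.
  From (x_3, y_3) = (415151, 35340): x_4 = 47·415151 + 138·4·35340 = 39019777; y_4 = 47·35340 + 4·415151 = 3321584.
  From (x_4, y_4) = (39019777, 3321584): x_5 = 47·39019777 + 138·4·3321584 = 3667443887; y_5 = 47·3321584 + 4·39019777 = 312193556.
Step 3: Verify x_5² - 138·y_5² = 13450144664293668769 - 13450144664293668768 = 1 (should be 1). ✓

(x_1, y_1) = (47, 4); (x_5, y_5) = (3667443887, 312193556).


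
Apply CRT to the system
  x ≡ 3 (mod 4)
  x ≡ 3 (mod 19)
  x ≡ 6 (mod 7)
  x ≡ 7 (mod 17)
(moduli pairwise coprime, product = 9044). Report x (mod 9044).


Product of moduli M = 4 · 19 · 7 · 17 = 9044.
Merge one congruence at a time:
  Start: x ≡ 3 (mod 4).
  Combine with x ≡ 3 (mod 19); new modulus lcm = 76.
    Write x = 3 + 4·t and substitute into x ≡ 3 (mod 19): 4·t ≡ 3 − 3 = 0 (mod 19).
    The inverse of 4 mod 19 is 5 (since 4·5 = 20 = 1·19 + 1), so t ≡ 5·0 = 0 ≡ 0 (mod 19).
    Then x = 3 + 4·0 = 3, valid modulo lcm(4, 19) = 76: x ≡ 3 (mod 76).
  Combine with x ≡ 6 (mod 7); new modulus lcm = 532.
    Write x = 3 + 76·t and substitute into x ≡ 6 (mod 7): 76·t ≡ 6 − 3 = 3 (mod 7).
    Reduce coefficients mod 7: 6·t ≡ 3 (mod 7).
    The inverse of 6 mod 7 is 6 (since 6·6 = 36 = 5·7 + 1), so t ≡ 6·3 = 18 ≡ 4 (mod 7).
    Then x = 3 + 76·4 = 307, valid modulo lcm(76, 7) = 532: x ≡ 307 (mod 532).
  Combine with x ≡ 7 (mod 17); new modulus lcm = 9044.
    Write x = 307 + 532·t and substitute into x ≡ 7 (mod 17): 532·t ≡ 7 − 307 = -300 (mod 17).
    Reduce coefficients mod 17: 5·t ≡ 6 (mod 17).
    The inverse of 5 mod 17 is 7 (since 5·7 = 35 = 2·17 + 1), so t ≡ 7·6 = 42 ≡ 8 (mod 17).
    Then x = 307 + 532·8 = 4563, valid modulo lcm(532, 17) = 9044: x ≡ 4563 (mod 9044).
Verify against each original: 4563 mod 4 = 3, 4563 mod 19 = 3, 4563 mod 7 = 6, 4563 mod 17 = 7.

x ≡ 4563 (mod 9044).


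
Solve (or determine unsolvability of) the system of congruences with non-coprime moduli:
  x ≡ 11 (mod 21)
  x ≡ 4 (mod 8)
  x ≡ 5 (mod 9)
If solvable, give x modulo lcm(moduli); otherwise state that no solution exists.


Moduli 21, 8, 9 are not pairwise coprime, so CRT works modulo lcm(m_i) when all pairwise compatibility conditions hold.
Pairwise compatibility: gcd(m_i, m_j) must divide a_i - a_j for every pair.
Merge one congruence at a time:
  Start: x ≡ 11 (mod 21).
  Combine with x ≡ 4 (mod 8): gcd(21, 8) = 1; 4 - 11 = -7, which IS divisible by 1, so compatible.
    Write x = 11 + 21·t and substitute into x ≡ 4 (mod 8): 21·t ≡ 4 − 11 = -7 (mod 8).
    Reduce coefficients mod 8: 5·t ≡ 1 (mod 8).
    The inverse of 5 mod 8 is 5 (since 5·5 = 25 = 3·8 + 1), so t ≡ 5·1 = 5 ≡ 5 (mod 8).
    Then x = 11 + 21·5 = 116, valid modulo lcm(21, 8) = 168: x ≡ 116 (mod 168).
  Combine with x ≡ 5 (mod 9): gcd(168, 9) = 3; 5 - 116 = -111, which IS divisible by 3, so compatible.
    Write x = 116 + 168·t and substitute into x ≡ 5 (mod 9): 168·t ≡ 5 − 116 = -111 (mod 9).
    Divide the congruence (and modulus) by g = 3: 56·t ≡ -37 (mod 3).
    Reduce coefficients mod 3: 2·t ≡ 2 (mod 3).
    The inverse of 2 mod 3 is 2 (since 2·2 = 4 = 1·3 + 1), so t ≡ 2·2 = 4 ≡ 1 (mod 3).
    Then x = 116 + 168·1 = 284, valid modulo lcm(168, 9) = 504: x ≡ 284 (mod 504).
Verify: 284 mod 21 = 11, 284 mod 8 = 4, 284 mod 9 = 5.

x ≡ 284 (mod 504).


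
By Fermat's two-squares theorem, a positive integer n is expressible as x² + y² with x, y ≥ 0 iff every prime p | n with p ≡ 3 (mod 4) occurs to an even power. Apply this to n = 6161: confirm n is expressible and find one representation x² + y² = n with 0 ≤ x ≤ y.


Step 1: Factor n = 6161 = 61 · 101.
Step 2: Check the mod-4 condition on each prime factor: 61 ≡ 1 (mod 4), exponent 1; 101 ≡ 1 (mod 4), exponent 1.
All primes ≡ 3 (mod 4) appear to even exponent (or don't appear), so by the two-squares theorem n IS expressible as a sum of two squares.
Step 3: Build a representation. Here n = 61 · 101 is a product of primes ≡ 1 (mod 4). Each prime p ≡ 1 (mod 4) is itself a sum of two squares; find a² by testing p − a² for a perfect square:
  61: 61 − 1² = 60, 61 − 2² = 57, 61 − 3² = 52, 61 − 4² = 45, 61 − 5² = 36 = 6² ⇒ 61 = 5² + 6².
  101: 101 − 1² = 100 = 10² ⇒ 101 = 1² + 10².
  Combine using the Brahmagupta–Fibonacci identity (a² + b²)(c² + d²) = (ac − bd)² + (ad + bc)² = (ac + bd)² + (ad − bc)²:
  61 · 101 = 6161: from (5² + 6²)(1² + 10²), take (5·1 − 6·10, 5·10 + 6·1) = (5 − 60, 50 + 6) = (-55, 56); dropping signs (only squares matter) gives (55, 56); check 55² + 56² = 3025 + 3136 = 6161 ✓.
Step 4: Order so x ≤ y and verify: 55² + 56² = 3025 + 3136 = 6161 = n. ✓

n = 6161 = 55² + 56² (one valid representation with x ≤ y).


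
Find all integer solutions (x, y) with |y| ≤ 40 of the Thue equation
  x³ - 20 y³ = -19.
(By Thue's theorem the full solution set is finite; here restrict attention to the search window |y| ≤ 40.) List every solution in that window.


The equation is x³ - 20y³ = -19. For fixed y, x³ = 20·y³ − 19, so a solution requires the RHS to be a perfect cube.
Strategy: iterate y from -40 to 40, compute RHS = 20·y³ − 19, and check whether it is a (positive or negative) perfect cube.
Check small values of y:
  y = 0: RHS = -19 is not a perfect cube.
  y = 1: RHS = 1 = (1)³ ⇒ x = 1 works.
  y = -1: RHS = -39 is not a perfect cube.
  y = 2: RHS = 141 is not a perfect cube.
  y = -2: RHS = -179 is not a perfect cube.
  y = 3: RHS = 521 is not a perfect cube.
  y = -3: RHS = -559 is not a perfect cube.
Continuing the search up to |y| = 40 finds no further solutions beyond those listed.
Collected solutions: (1, 1).

Solutions (with |y| ≤ 40): (1, 1).


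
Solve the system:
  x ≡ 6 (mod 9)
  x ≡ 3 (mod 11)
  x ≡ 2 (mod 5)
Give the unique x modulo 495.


Moduli 9, 11, 5 are pairwise coprime; by CRT there is a unique solution modulo M = 9 · 11 · 5 = 495.
Solve pairwise, accumulating the modulus:
  Start with x ≡ 6 (mod 9).
  Combine with x ≡ 3 (mod 11): since gcd(9, 11) = 1, we get a unique residue mod 99.
    Write x = 6 + 9·t and substitute into x ≡ 3 (mod 11): 9·t ≡ 3 − 6 = -3 (mod 11).
    Reduce coefficients mod 11: 9·t ≡ 8 (mod 11).
    The inverse of 9 mod 11 is 5 (since 9·5 = 45 = 4·11 + 1), so t ≡ 5·8 = 40 ≡ 7 (mod 11).
    Then x = 6 + 9·7 = 69, valid modulo lcm(9, 11) = 99: x ≡ 69 (mod 99).
  Combine with x ≡ 2 (mod 5): since gcd(99, 5) = 1, we get a unique residue mod 495.
    Write x = 69 + 99·t and substitute into x ≡ 2 (mod 5): 99·t ≡ 2 − 69 = -67 (mod 5).
    Reduce coefficients mod 5: 4·t ≡ 3 (mod 5).
    The inverse of 4 mod 5 is 4 (since 4·4 = 16 = 3·5 + 1), so t ≡ 4·3 = 12 ≡ 2 (mod 5).
    Then x = 69 + 99·2 = 267, valid modulo lcm(99, 5) = 495: x ≡ 267 (mod 495).
Verify: 267 mod 9 = 6 ✓, 267 mod 11 = 3 ✓, 267 mod 5 = 2 ✓.

x ≡ 267 (mod 495).


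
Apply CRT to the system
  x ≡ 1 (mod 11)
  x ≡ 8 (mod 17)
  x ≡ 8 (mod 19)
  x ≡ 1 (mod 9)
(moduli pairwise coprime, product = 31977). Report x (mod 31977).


Product of moduli M = 11 · 17 · 19 · 9 = 31977.
Merge one congruence at a time:
  Start: x ≡ 1 (mod 11).
  Combine with x ≡ 8 (mod 17); new modulus lcm = 187.
    Write x = 1 + 11·t and substitute into x ≡ 8 (mod 17): 11·t ≡ 8 − 1 = 7 (mod 17).
    The inverse of 11 mod 17 is 14 (since 11·14 = 154 = 9·17 + 1), so t ≡ 14·7 = 98 ≡ 13 (mod 17).
    Then x = 1 + 11·13 = 144, valid modulo lcm(11, 17) = 187: x ≡ 144 (mod 187).
  Combine with x ≡ 8 (mod 19); new modulus lcm = 3553.
    Write x = 144 + 187·t and substitute into x ≡ 8 (mod 19): 187·t ≡ 8 − 144 = -136 (mod 19).
    Reduce coefficients mod 19: 16·t ≡ 16 (mod 19).
    The inverse of 16 mod 19 is 6 (since 16·6 = 96 = 5·19 + 1), so t ≡ 6·16 = 96 ≡ 1 (mod 19).
    Then x = 144 + 187·1 = 331, valid modulo lcm(187, 19) = 3553: x ≡ 331 (mod 3553).
  Combine with x ≡ 1 (mod 9); new modulus lcm = 31977.
    Write x = 331 + 3553·t and substitute into x ≡ 1 (mod 9): 3553·t ≡ 1 − 331 = -330 (mod 9).
    Reduce coefficients mod 9: 7·t ≡ 3 (mod 9).
    The inverse of 7 mod 9 is 4 (since 7·4 = 28 = 3·9 + 1), so t ≡ 4·3 = 12 ≡ 3 (mod 9).
    Then x = 331 + 3553·3 = 10990, valid modulo lcm(3553, 9) = 31977: x ≡ 10990 (mod 31977).
Verify against each original: 10990 mod 11 = 1, 10990 mod 17 = 8, 10990 mod 19 = 8, 10990 mod 9 = 1.

x ≡ 10990 (mod 31977).


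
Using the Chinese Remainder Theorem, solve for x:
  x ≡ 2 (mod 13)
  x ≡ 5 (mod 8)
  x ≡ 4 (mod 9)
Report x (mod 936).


Moduli 13, 8, 9 are pairwise coprime; by CRT there is a unique solution modulo M = 13 · 8 · 9 = 936.
Solve pairwise, accumulating the modulus:
  Start with x ≡ 2 (mod 13).
  Combine with x ≡ 5 (mod 8): since gcd(13, 8) = 1, we get a unique residue mod 104.
    Write x = 2 + 13·t and substitute into x ≡ 5 (mod 8): 13·t ≡ 5 − 2 = 3 (mod 8).
    Reduce coefficients mod 8: 5·t ≡ 3 (mod 8).
    The inverse of 5 mod 8 is 5 (since 5·5 = 25 = 3·8 + 1), so t ≡ 5·3 = 15 ≡ 7 (mod 8).
    Then x = 2 + 13·7 = 93, valid modulo lcm(13, 8) = 104: x ≡ 93 (mod 104).
  Combine with x ≡ 4 (mod 9): since gcd(104, 9) = 1, we get a unique residue mod 936.
    Write x = 93 + 104·t and substitute into x ≡ 4 (mod 9): 104·t ≡ 4 − 93 = -89 (mod 9).
    Reduce coefficients mod 9: 5·t ≡ 1 (mod 9).
    The inverse of 5 mod 9 is 2 (since 5·2 = 10 = 1·9 + 1), so t ≡ 2·1 = 2 ≡ 2 (mod 9).
    Then x = 93 + 104·2 = 301, valid modulo lcm(104, 9) = 936: x ≡ 301 (mod 936).
Verify: 301 mod 13 = 2 ✓, 301 mod 8 = 5 ✓, 301 mod 9 = 4 ✓.

x ≡ 301 (mod 936).


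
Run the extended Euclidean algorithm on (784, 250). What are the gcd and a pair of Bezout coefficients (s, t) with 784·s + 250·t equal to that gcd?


Euclidean algorithm on (784, 250) — divide until remainder is 0:
  784 = 3 · 250 + 34
  250 = 7 · 34 + 12
  34 = 2 · 12 + 10
  12 = 1 · 10 + 2
  10 = 5 · 2 + 0
gcd(784, 250) = 2.
Track Bezout coefficients alongside the remainders: start with r₀ = 784 = a·1 + b·0 (s = 1, t = 0) and r₁ = 250 = a·0 + b·1 (s = 0, t = 1); each new remainder r_{k+1} = r_{k-1} − q_k·r_k inherits s_{k+1} = s_{k-1} − q_k·s_k, t_{k+1} = t_{k-1} − q_k·t_k, so r_k = a·s_k + b·t_k at every step:
  q = 3: r = 34, s = 1 − 3·0 = 1, t = 0 − 3·1 = -3  (check: 784·1 + 250·(-3) = 34)
  q = 7: r = 12, s = 0 − 7·1 = -7, t = 1 − 7·(-3) = 22  (check: 784·(-7) + 250·22 = 12)
  q = 2: r = 10, s = 1 − 2·(-7) = 15, t = -3 − 2·22 = -47  (check: 784·15 + 250·(-47) = 10)
  q = 1: r = 2, s = -7 − 1·15 = -22, t = 22 − 1·(-47) = 69  (check: 784·(-22) + 250·69 = 2)
The row with r = 2 (the gcd) gives the Bezout coefficients s = -22, t = 69.
Result: 784 · (-22) + 250 · (69) = 2.

gcd(784, 250) = 2; s = -22, t = 69 (check: 784·(-22) + 250·69 = 2).


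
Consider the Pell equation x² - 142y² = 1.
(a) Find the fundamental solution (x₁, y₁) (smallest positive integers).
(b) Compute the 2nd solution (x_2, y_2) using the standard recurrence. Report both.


Step 1: Find the fundamental solution (x₁, y₁) of x² - 142y² = 1.
  Expand √142 as a continued fraction. a₀ = ⌊√142⌋ = 11; iterate m_{k+1} = d_k·a_k − m_k, d_{k+1} = (142 − m_{k+1}²)/d_k, a_{k+1} = ⌊(a₀ + m_{k+1})/d_{k+1}⌋ (starting m₀ = 0, d₀ = 1), with convergents p_k = a_k·p_{k-1} + p_{k-2}, q_k = a_k·q_{k-1} + q_{k-2} (p₋₁ = 1, q₋₁ = 0):
  k = 0: a₀ = 11; p₀/q₀ = 11/1; p₀² − 142·q₀² = 121 − 142 = -21.
  k = 1: m = 11, d = 21, a = ⌊(11 + 11)/21⌋ = 1; p/q = (1·11 + 1)/(1·1 + 0) = 12/1; p² − 142·q² = 144 − 142 = 2.
  k = 2: m = 10, d = 2, a = ⌊(11 + 10)/2⌋ = 10; p/q = (10·12 + 11)/(10·1 + 1) = 131/11; p² − 142·q² = 17161 − 17182 = -21.
  k = 3: m = 10, d = 21, a = ⌊(11 + 10)/21⌋ = 1; p/q = (1·131 + 12)/(1·11 + 1) = 143/12; p² − 142·q² = 20449 − 20448 = 1.
  The first convergent with p² − 142·q² = 1 gives the fundamental solution (x₁, y₁) = (143, 12).
Step 2: Apply the recurrence (x_{n+1}, y_{n+1}) = (x₁x_n + 142y₁y_n, x₁y_n + y₁x_n) repeatedly.
  From (x_1, y_1) = (143, 12): x_2 = 143·143 + 142·12·12 = 40897; y_2 = 143·12 + 12·143 = 3432.
Step 3: Verify x_2² - 142·y_2² = 1672564609 - 1672564608 = 1 (should be 1). ✓

(x_1, y_1) = (143, 12); (x_2, y_2) = (40897, 3432).


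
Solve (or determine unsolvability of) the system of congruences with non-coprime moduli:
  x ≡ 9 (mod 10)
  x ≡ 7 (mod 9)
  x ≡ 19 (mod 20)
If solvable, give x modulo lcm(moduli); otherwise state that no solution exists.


Moduli 10, 9, 20 are not pairwise coprime, so CRT works modulo lcm(m_i) when all pairwise compatibility conditions hold.
Pairwise compatibility: gcd(m_i, m_j) must divide a_i - a_j for every pair.
Merge one congruence at a time:
  Start: x ≡ 9 (mod 10).
  Combine with x ≡ 7 (mod 9): gcd(10, 9) = 1; 7 - 9 = -2, which IS divisible by 1, so compatible.
    Write x = 9 + 10·t and substitute into x ≡ 7 (mod 9): 10·t ≡ 7 − 9 = -2 (mod 9).
    Reduce coefficients mod 9: 1·t ≡ 7 (mod 9).
    So t ≡ 7 (mod 9).
    Then x = 9 + 10·7 = 79, valid modulo lcm(10, 9) = 90: x ≡ 79 (mod 90).
  Combine with x ≡ 19 (mod 20): gcd(90, 20) = 10; 19 - 79 = -60, which IS divisible by 10, so compatible.
    Write x = 79 + 90·t and substitute into x ≡ 19 (mod 20): 90·t ≡ 19 − 79 = -60 (mod 20).
    Divide the congruence (and modulus) by g = 10: 9·t ≡ -6 (mod 2).
    Reduce coefficients mod 2: 1·t ≡ 0 (mod 2).
    So t ≡ 0 (mod 2).
    Then x = 79 + 90·0 = 79, valid modulo lcm(90, 20) = 180: x ≡ 79 (mod 180).
Verify: 79 mod 10 = 9, 79 mod 9 = 7, 79 mod 20 = 19.

x ≡ 79 (mod 180).


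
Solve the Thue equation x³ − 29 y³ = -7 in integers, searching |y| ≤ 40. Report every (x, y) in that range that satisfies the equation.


The equation is x³ - 29y³ = -7. For fixed y, x³ = 29·y³ − 7, so a solution requires the RHS to be a perfect cube.
Strategy: iterate y from -40 to 40, compute RHS = 29·y³ − 7, and check whether it is a (positive or negative) perfect cube.
Check small values of y:
  y = 0: RHS = -7 is not a perfect cube.
  y = 1: RHS = 22 is not a perfect cube.
  y = -1: RHS = -36 is not a perfect cube.
  y = 2: RHS = 225 is not a perfect cube.
  y = -2: RHS = -239 is not a perfect cube.
  y = 3: RHS = 776 is not a perfect cube.
  y = -3: RHS = -790 is not a perfect cube.
Continuing the search up to |y| = 40 finds no solutions either.
No (x, y) in the scanned range satisfies the equation.

No integer solutions with |y| ≤ 40.


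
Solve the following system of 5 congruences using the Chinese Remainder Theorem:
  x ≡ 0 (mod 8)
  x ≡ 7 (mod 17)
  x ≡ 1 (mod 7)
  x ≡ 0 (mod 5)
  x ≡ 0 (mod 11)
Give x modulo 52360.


Product of moduli M = 8 · 17 · 7 · 5 · 11 = 52360.
Merge one congruence at a time:
  Start: x ≡ 0 (mod 8).
  Combine with x ≡ 7 (mod 17); new modulus lcm = 136.
    Write x = 0 + 8·t and substitute into x ≡ 7 (mod 17): 8·t ≡ 7 − 0 = 7 (mod 17).
    The inverse of 8 mod 17 is 15 (since 8·15 = 120 = 7·17 + 1), so t ≡ 15·7 = 105 ≡ 3 (mod 17).
    Then x = 0 + 8·3 = 24, valid modulo lcm(8, 17) = 136: x ≡ 24 (mod 136).
  Combine with x ≡ 1 (mod 7); new modulus lcm = 952.
    Write x = 24 + 136·t and substitute into x ≡ 1 (mod 7): 136·t ≡ 1 − 24 = -23 (mod 7).
    Reduce coefficients mod 7: 3·t ≡ 5 (mod 7).
    The inverse of 3 mod 7 is 5 (since 3·5 = 15 = 2·7 + 1), so t ≡ 5·5 = 25 ≡ 4 (mod 7).
    Then x = 24 + 136·4 = 568, valid modulo lcm(136, 7) = 952: x ≡ 568 (mod 952).
  Combine with x ≡ 0 (mod 5); new modulus lcm = 4760.
    Write x = 568 + 952·t and substitute into x ≡ 0 (mod 5): 952·t ≡ 0 − 568 = -568 (mod 5).
    Reduce coefficients mod 5: 2·t ≡ 2 (mod 5).
    The inverse of 2 mod 5 is 3 (since 2·3 = 6 = 1·5 + 1), so t ≡ 3·2 = 6 ≡ 1 (mod 5).
    Then x = 568 + 952·1 = 1520, valid modulo lcm(952, 5) = 4760: x ≡ 1520 (mod 4760).
  Combine with x ≡ 0 (mod 11); new modulus lcm = 52360.
    Write x = 1520 + 4760·t and substitute into x ≡ 0 (mod 11): 4760·t ≡ 0 − 1520 = -1520 (mod 11).
    Reduce coefficients mod 11: 8·t ≡ 9 (mod 11).
    The inverse of 8 mod 11 is 7 (since 8·7 = 56 = 5·11 + 1), so t ≡ 7·9 = 63 ≡ 8 (mod 11).
    Then x = 1520 + 4760·8 = 39600, valid modulo lcm(4760, 11) = 52360: x ≡ 39600 (mod 52360).
Verify against each original: 39600 mod 8 = 0, 39600 mod 17 = 7, 39600 mod 7 = 1, 39600 mod 5 = 0, 39600 mod 11 = 0.

x ≡ 39600 (mod 52360).


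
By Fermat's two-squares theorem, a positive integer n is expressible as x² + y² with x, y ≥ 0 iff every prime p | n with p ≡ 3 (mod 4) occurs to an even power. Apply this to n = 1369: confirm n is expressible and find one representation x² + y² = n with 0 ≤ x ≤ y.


Step 1: Factor n = 1369 = 37^2.
Step 2: Check the mod-4 condition on each prime factor: 37 ≡ 1 (mod 4), exponent 2.
All primes ≡ 3 (mod 4) appear to even exponent (or don't appear), so by the two-squares theorem n IS expressible as a sum of two squares.
Step 3: Build a representation. Here n = 37 · 37 is a product of primes ≡ 1 (mod 4). Each prime p ≡ 1 (mod 4) is itself a sum of two squares; find a² by testing p − a² for a perfect square:
  37: 37 − 1² = 36 = 6² ⇒ 37 = 1² + 6².
  Combine using the Brahmagupta–Fibonacci identity (a² + b²)(c² + d²) = (ac − bd)² + (ad + bc)² = (ac + bd)² + (ad − bc)²:
  37 · 37 = 1369: from (1² + 6²)(1² + 6²), take (1·1 − 6·6, 1·6 + 6·1) = (1 − 36, 6 + 6) = (-35, 12); dropping signs (only squares matter) gives (35, 12); check 35² + 12² = 1225 + 144 = 1369 ✓.
Step 4: Order so x ≤ y and verify: 12² + 35² = 144 + 1225 = 1369 = n. ✓

n = 1369 = 12² + 35² (one valid representation with x ≤ y).


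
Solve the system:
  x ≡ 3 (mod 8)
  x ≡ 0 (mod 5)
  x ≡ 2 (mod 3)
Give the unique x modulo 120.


Moduli 8, 5, 3 are pairwise coprime; by CRT there is a unique solution modulo M = 8 · 5 · 3 = 120.
Solve pairwise, accumulating the modulus:
  Start with x ≡ 3 (mod 8).
  Combine with x ≡ 0 (mod 5): since gcd(8, 5) = 1, we get a unique residue mod 40.
    Write x = 3 + 8·t and substitute into x ≡ 0 (mod 5): 8·t ≡ 0 − 3 = -3 (mod 5).
    Reduce coefficients mod 5: 3·t ≡ 2 (mod 5).
    The inverse of 3 mod 5 is 2 (since 3·2 = 6 = 1·5 + 1), so t ≡ 2·2 = 4 ≡ 4 (mod 5).
    Then x = 3 + 8·4 = 35, valid modulo lcm(8, 5) = 40: x ≡ 35 (mod 40).
  Combine with x ≡ 2 (mod 3): since gcd(40, 3) = 1, we get a unique residue mod 120.
    Write x = 35 + 40·t and substitute into x ≡ 2 (mod 3): 40·t ≡ 2 − 35 = -33 (mod 3).
    Reduce coefficients mod 3: 1·t ≡ 0 (mod 3).
    So t ≡ 0 (mod 3).
    Then x = 35 + 40·0 = 35, valid modulo lcm(40, 3) = 120: x ≡ 35 (mod 120).
Verify: 35 mod 8 = 3 ✓, 35 mod 5 = 0 ✓, 35 mod 3 = 2 ✓.

x ≡ 35 (mod 120).


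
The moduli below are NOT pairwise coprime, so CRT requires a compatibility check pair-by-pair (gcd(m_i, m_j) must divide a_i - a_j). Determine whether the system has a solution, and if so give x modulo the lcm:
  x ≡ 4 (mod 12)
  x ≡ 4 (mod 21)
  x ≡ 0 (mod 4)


Moduli 12, 21, 4 are not pairwise coprime, so CRT works modulo lcm(m_i) when all pairwise compatibility conditions hold.
Pairwise compatibility: gcd(m_i, m_j) must divide a_i - a_j for every pair.
Merge one congruence at a time:
  Start: x ≡ 4 (mod 12).
  Combine with x ≡ 4 (mod 21): gcd(12, 21) = 3; 4 - 4 = 0, which IS divisible by 3, so compatible.
    Write x = 4 + 12·t and substitute into x ≡ 4 (mod 21): 12·t ≡ 4 − 4 = 0 (mod 21).
    Divide the congruence (and modulus) by g = 3: 4·t ≡ 0 (mod 7).
    The inverse of 4 mod 7 is 2 (since 4·2 = 8 = 1·7 + 1), so t ≡ 2·0 = 0 ≡ 0 (mod 7).
    Then x = 4 + 12·0 = 4, valid modulo lcm(12, 21) = 84: x ≡ 4 (mod 84).
  Combine with x ≡ 0 (mod 4): gcd(84, 4) = 4; 0 - 4 = -4, which IS divisible by 4, so compatible.
    Write x = 4 + 84·t and substitute into x ≡ 0 (mod 4): 84·t ≡ 0 − 4 = -4 (mod 4).
    Divide the congruence (and modulus) by g = 4: 21·t ≡ -1 (mod 1).
    Modulo 1 every t works; take t = 0.
    Then x = 4 + 84·0 = 4, valid modulo lcm(84, 4) = 84: x ≡ 4 (mod 84).
Verify: 4 mod 12 = 4, 4 mod 21 = 4, 4 mod 4 = 0.

x ≡ 4 (mod 84).


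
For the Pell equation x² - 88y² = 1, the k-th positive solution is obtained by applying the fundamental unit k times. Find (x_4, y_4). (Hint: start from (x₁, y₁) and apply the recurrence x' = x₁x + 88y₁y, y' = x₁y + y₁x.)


Step 1: Find the fundamental solution (x₁, y₁) of x² - 88y² = 1.
  Expand √88 as a continued fraction. a₀ = ⌊√88⌋ = 9; iterate m_{k+1} = d_k·a_k − m_k, d_{k+1} = (88 − m_{k+1}²)/d_k, a_{k+1} = ⌊(a₀ + m_{k+1})/d_{k+1}⌋ (starting m₀ = 0, d₀ = 1), with convergents p_k = a_k·p_{k-1} + p_{k-2}, q_k = a_k·q_{k-1} + q_{k-2} (p₋₁ = 1, q₋₁ = 0):
  k = 0: a₀ = 9; p₀/q₀ = 9/1; p₀² − 88·q₀² = 81 − 88 = -7.
  k = 1: m = 9, d = 7, a = ⌊(9 + 9)/7⌋ = 2; p/q = (2·9 + 1)/(2·1 + 0) = 19/2; p² − 88·q² = 361 − 352 = 9.
  k = 2: m = 5, d = 9, a = ⌊(9 + 5)/9⌋ = 1; p/q = (1·19 + 9)/(1·2 + 1) = 28/3; p² − 88·q² = 784 − 792 = -8.
  k = 3: m = 4, d = 8, a = ⌊(9 + 4)/8⌋ = 1; p/q = (1·28 + 19)/(1·3 + 2) = 47/5; p² − 88·q² = 2209 − 2200 = 9.
  k = 4: m = 4, d = 9, a = ⌊(9 + 4)/9⌋ = 1; p/q = (1·47 + 28)/(1·5 + 3) = 75/8; p² − 88·q² = 5625 − 5632 = -7.
  k = 5: m = 5, d = 7, a = ⌊(9 + 5)/7⌋ = 2; p/q = (2·75 + 47)/(2·8 + 5) = 197/21; p² − 88·q² = 38809 − 38808 = 1.
  The first convergent with p² − 88·q² = 1 gives the fundamental solution (x₁, y₁) = (197, 21).
Step 2: Apply the recurrence (x_{n+1}, y_{n+1}) = (x₁x_n + 88y₁y_n, x₁y_n + y₁x_n) repeatedly.
  From (x_1, y_1) = (197, 21): x_2 = 197·197 + 88·21·21 = 77617; y_2 = 197·21 + 21·197 = 8274.
  From (x_2, y_2) = (77617, 8274): x_3 = 197·77617 + 88·21·8274 = 30580901; y_3 = 197·8274 + 21·77617 = 3259935.
  From (x_3, y_3) = (30580901, 3259935): x_4 = 197·30580901 + 88·21·3259935 = 12048797377; y_4 = 197·3259935 + 21·30580901 = 1284406116.
Step 3: Verify x_4² - 88·y_4² = 145173518232002080129 - 145173518232002080128 = 1 (should be 1). ✓

(x_1, y_1) = (197, 21); (x_4, y_4) = (12048797377, 1284406116).


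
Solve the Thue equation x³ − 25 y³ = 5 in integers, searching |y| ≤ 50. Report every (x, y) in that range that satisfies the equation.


The equation is x³ - 25y³ = 5. For fixed y, x³ = 25·y³ + 5, so a solution requires the RHS to be a perfect cube.
Strategy: iterate y from -50 to 50, compute RHS = 25·y³ + 5, and check whether it is a (positive or negative) perfect cube.
Check small values of y:
  y = 0: RHS = 5 is not a perfect cube.
  y = 1: RHS = 30 is not a perfect cube.
  y = -1: RHS = -20 is not a perfect cube.
  y = 2: RHS = 205 is not a perfect cube.
  y = -2: RHS = -195 is not a perfect cube.
  y = 3: RHS = 680 is not a perfect cube.
  y = -3: RHS = -670 is not a perfect cube.
Continuing the search up to |y| = 50 finds no solutions either.
No (x, y) in the scanned range satisfies the equation.

No integer solutions with |y| ≤ 50.


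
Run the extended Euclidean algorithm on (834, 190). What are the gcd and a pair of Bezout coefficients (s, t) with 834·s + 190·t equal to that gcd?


Euclidean algorithm on (834, 190) — divide until remainder is 0:
  834 = 4 · 190 + 74
  190 = 2 · 74 + 42
  74 = 1 · 42 + 32
  42 = 1 · 32 + 10
  32 = 3 · 10 + 2
  10 = 5 · 2 + 0
gcd(834, 190) = 2.
Track Bezout coefficients alongside the remainders: start with r₀ = 834 = a·1 + b·0 (s = 1, t = 0) and r₁ = 190 = a·0 + b·1 (s = 0, t = 1); each new remainder r_{k+1} = r_{k-1} − q_k·r_k inherits s_{k+1} = s_{k-1} − q_k·s_k, t_{k+1} = t_{k-1} − q_k·t_k, so r_k = a·s_k + b·t_k at every step:
  q = 4: r = 74, s = 1 − 4·0 = 1, t = 0 − 4·1 = -4  (check: 834·1 + 190·(-4) = 74)
  q = 2: r = 42, s = 0 − 2·1 = -2, t = 1 − 2·(-4) = 9  (check: 834·(-2) + 190·9 = 42)
  q = 1: r = 32, s = 1 − 1·(-2) = 3, t = -4 − 1·9 = -13  (check: 834·3 + 190·(-13) = 32)
  q = 1: r = 10, s = -2 − 1·3 = -5, t = 9 − 1·(-13) = 22  (check: 834·(-5) + 190·22 = 10)
  q = 3: r = 2, s = 3 − 3·(-5) = 18, t = -13 − 3·22 = -79  (check: 834·18 + 190·(-79) = 2)
The row with r = 2 (the gcd) gives the Bezout coefficients s = 18, t = -79.
Result: 834 · (18) + 190 · (-79) = 2.

gcd(834, 190) = 2; s = 18, t = -79 (check: 834·18 + 190·(-79) = 2).


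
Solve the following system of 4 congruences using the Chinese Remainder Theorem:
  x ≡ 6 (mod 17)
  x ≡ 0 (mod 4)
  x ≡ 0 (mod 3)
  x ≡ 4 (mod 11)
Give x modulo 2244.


Product of moduli M = 17 · 4 · 3 · 11 = 2244.
Merge one congruence at a time:
  Start: x ≡ 6 (mod 17).
  Combine with x ≡ 0 (mod 4); new modulus lcm = 68.
    Write x = 6 + 17·t and substitute into x ≡ 0 (mod 4): 17·t ≡ 0 − 6 = -6 (mod 4).
    Reduce coefficients mod 4: 1·t ≡ 2 (mod 4).
    So t ≡ 2 (mod 4).
    Then x = 6 + 17·2 = 40, valid modulo lcm(17, 4) = 68: x ≡ 40 (mod 68).
  Combine with x ≡ 0 (mod 3); new modulus lcm = 204.
    Write x = 40 + 68·t and substitute into x ≡ 0 (mod 3): 68·t ≡ 0 − 40 = -40 (mod 3).
    Reduce coefficients mod 3: 2·t ≡ 2 (mod 3).
    The inverse of 2 mod 3 is 2 (since 2·2 = 4 = 1·3 + 1), so t ≡ 2·2 = 4 ≡ 1 (mod 3).
    Then x = 40 + 68·1 = 108, valid modulo lcm(68, 3) = 204: x ≡ 108 (mod 204).
  Combine with x ≡ 4 (mod 11); new modulus lcm = 2244.
    Write x = 108 + 204·t and substitute into x ≡ 4 (mod 11): 204·t ≡ 4 − 108 = -104 (mod 11).
    Reduce coefficients mod 11: 6·t ≡ 6 (mod 11).
    The inverse of 6 mod 11 is 2 (since 6·2 = 12 = 1·11 + 1), so t ≡ 2·6 = 12 ≡ 1 (mod 11).
    Then x = 108 + 204·1 = 312, valid modulo lcm(204, 11) = 2244: x ≡ 312 (mod 2244).
Verify against each original: 312 mod 17 = 6, 312 mod 4 = 0, 312 mod 3 = 0, 312 mod 11 = 4.

x ≡ 312 (mod 2244).


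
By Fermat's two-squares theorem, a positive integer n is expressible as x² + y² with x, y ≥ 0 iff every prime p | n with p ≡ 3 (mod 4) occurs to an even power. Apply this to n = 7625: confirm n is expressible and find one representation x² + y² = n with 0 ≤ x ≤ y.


Step 1: Factor n = 7625 = 5^3 · 61.
Step 2: Check the mod-4 condition on each prime factor: 5 ≡ 1 (mod 4), exponent 3; 61 ≡ 1 (mod 4), exponent 1.
All primes ≡ 3 (mod 4) appear to even exponent (or don't appear), so by the two-squares theorem n IS expressible as a sum of two squares.
Step 3: Build a representation. Group n = k² · m with k = 5 and m = 5 · 61 = 305 (a product of primes ≡ 1 (mod 4)); a representation of m scales to one of n via (k·x)² + (k·y)² = k²(x² + y²). Each prime p ≡ 1 (mod 4) is itself a sum of two squares; find a² by testing p − a² for a perfect square:
  5: 5 − 1² = 4 = 2² ⇒ 5 = 1² + 2².
  61: 61 − 1² = 60, 61 − 2² = 57, 61 − 3² = 52, 61 − 4² = 45, 61 − 5² = 36 = 6² ⇒ 61 = 5² + 6².
  Combine using the Brahmagupta–Fibonacci identity (a² + b²)(c² + d²) = (ac − bd)² + (ad + bc)² = (ac + bd)² + (ad − bc)²:
  5 · 61 = 305: from (1² + 2²)(5² + 6²), take (1·5 − 2·6, 1·6 + 2·5) = (5 − 12, 6 + 10) = (-7, 16); dropping signs (only squares matter) gives (7, 16); check 7² + 16² = 49 + 256 = 305 ✓.
  Scale by k = 5: (5·7, 5·16) = (35, 80).
Step 4: Order so x ≤ y and verify: 35² + 80² = 1225 + 6400 = 7625 = n. ✓

n = 7625 = 35² + 80² (one valid representation with x ≤ y).


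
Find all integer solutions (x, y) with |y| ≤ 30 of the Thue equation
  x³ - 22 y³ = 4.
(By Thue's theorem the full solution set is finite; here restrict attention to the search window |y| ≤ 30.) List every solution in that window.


The equation is x³ - 22y³ = 4. For fixed y, x³ = 22·y³ + 4, so a solution requires the RHS to be a perfect cube.
Strategy: iterate y from -30 to 30, compute RHS = 22·y³ + 4, and check whether it is a (positive or negative) perfect cube.
Check small values of y:
  y = 0: RHS = 4 is not a perfect cube.
  y = 1: RHS = 26 is not a perfect cube.
  y = -1: RHS = -18 is not a perfect cube.
  y = 2: RHS = 180 is not a perfect cube.
  y = -2: RHS = -172 is not a perfect cube.
  y = 3: RHS = 598 is not a perfect cube.
  y = -3: RHS = -590 is not a perfect cube.
Continuing the search up to |y| = 30 finds no solutions either.
No (x, y) in the scanned range satisfies the equation.

No integer solutions with |y| ≤ 30.


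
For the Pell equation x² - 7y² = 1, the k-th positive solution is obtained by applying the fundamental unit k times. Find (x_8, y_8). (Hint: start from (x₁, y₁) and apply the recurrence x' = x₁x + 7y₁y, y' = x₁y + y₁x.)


Step 1: Find the fundamental solution (x₁, y₁) of x² - 7y² = 1.
  Expand √7 as a continued fraction. a₀ = ⌊√7⌋ = 2; iterate m_{k+1} = d_k·a_k − m_k, d_{k+1} = (7 − m_{k+1}²)/d_k, a_{k+1} = ⌊(a₀ + m_{k+1})/d_{k+1}⌋ (starting m₀ = 0, d₀ = 1), with convergents p_k = a_k·p_{k-1} + p_{k-2}, q_k = a_k·q_{k-1} + q_{k-2} (p₋₁ = 1, q₋₁ = 0):
  k = 0: a₀ = 2; p₀/q₀ = 2/1; p₀² − 7·q₀² = 4 − 7 = -3.
  k = 1: m = 2, d = 3, a = ⌊(2 + 2)/3⌋ = 1; p/q = (1·2 + 1)/(1·1 + 0) = 3/1; p² − 7·q² = 9 − 7 = 2.
  k = 2: m = 1, d = 2, a = ⌊(2 + 1)/2⌋ = 1; p/q = (1·3 + 2)/(1·1 + 1) = 5/2; p² − 7·q² = 25 − 28 = -3.
  k = 3: m = 1, d = 3, a = ⌊(2 + 1)/3⌋ = 1; p/q = (1·5 + 3)/(1·2 + 1) = 8/3; p² − 7·q² = 64 − 63 = 1.
  The first convergent with p² − 7·q² = 1 gives the fundamental solution (x₁, y₁) = (8, 3).
Step 2: Apply the recurrence (x_{n+1}, y_{n+1}) = (x₁x_n + 7y₁y_n, x₁y_n + y₁x_n) repeatedly.
  From (x_1, y_1) = (8, 3): x_2 = 8·8 + 7·3·3 = 127; y_2 = 8·3 + 3·8 = 48.
  From (x_2, y_2) = (127, 48): x_3 = 8·127 + 7·3·48 = 2024; y_3 = 8·48 + 3·127 = 765.
  From (x_3, y_3) = (2024, 765): x_4 = 8·2024 + 7·3·765 = 32257; y_4 = 8·765 + 3·2024 = 12192.
  From (x_4, y_4) = (32257, 12192): x_5 = 8·32257 + 7·3·12192 = 514088; y_5 = 8·12192 + 3·32257 = 194307.
  From (x_5, y_5) = (514088, 194307): x_6 = 8·514088 + 7·3·194307 = 8193151; y_6 = 8·194307 + 3·514088 = 3096720.
  From (x_6, y_6) = (8193151, 3096720): x_7 = 8·8193151 + 7·3·3096720 = 130576328; y_7 = 8·3096720 + 3·8193151 = 49353213.
  From (x_7, y_7) = (130576328, 49353213): x_8 = 8·130576328 + 7·3·49353213 = 2081028097; y_8 = 8·49353213 + 3·130576328 = 786554688.
Step 3: Verify x_8² - 7·y_8² = 4330677940503441409 - 4330677940503441408 = 1 (should be 1). ✓

(x_1, y_1) = (8, 3); (x_8, y_8) = (2081028097, 786554688).
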